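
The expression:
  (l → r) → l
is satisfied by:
  {l: True}


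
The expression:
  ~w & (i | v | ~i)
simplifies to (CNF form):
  ~w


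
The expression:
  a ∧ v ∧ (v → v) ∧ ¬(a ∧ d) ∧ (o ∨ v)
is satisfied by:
  {a: True, v: True, d: False}


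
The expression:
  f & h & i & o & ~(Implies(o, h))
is never true.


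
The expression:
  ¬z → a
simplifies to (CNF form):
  a ∨ z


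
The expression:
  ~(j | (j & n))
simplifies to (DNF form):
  ~j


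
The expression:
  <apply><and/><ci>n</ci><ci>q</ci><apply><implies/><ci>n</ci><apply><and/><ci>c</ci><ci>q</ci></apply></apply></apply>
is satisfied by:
  {c: True, q: True, n: True}


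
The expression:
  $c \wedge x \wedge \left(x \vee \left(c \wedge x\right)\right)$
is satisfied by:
  {c: True, x: True}


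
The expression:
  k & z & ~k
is never true.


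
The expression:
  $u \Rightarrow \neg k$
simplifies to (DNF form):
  $\neg k \vee \neg u$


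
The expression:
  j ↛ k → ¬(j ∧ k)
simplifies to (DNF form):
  True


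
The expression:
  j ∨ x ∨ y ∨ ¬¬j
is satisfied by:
  {j: True, y: True, x: True}
  {j: True, y: True, x: False}
  {j: True, x: True, y: False}
  {j: True, x: False, y: False}
  {y: True, x: True, j: False}
  {y: True, x: False, j: False}
  {x: True, y: False, j: False}


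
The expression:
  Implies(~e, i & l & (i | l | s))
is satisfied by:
  {l: True, e: True, i: True}
  {l: True, e: True, i: False}
  {e: True, i: True, l: False}
  {e: True, i: False, l: False}
  {l: True, i: True, e: False}


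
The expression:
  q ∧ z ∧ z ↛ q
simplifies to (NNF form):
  False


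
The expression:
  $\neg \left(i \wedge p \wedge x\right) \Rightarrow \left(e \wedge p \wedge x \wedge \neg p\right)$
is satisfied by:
  {i: True, p: True, x: True}


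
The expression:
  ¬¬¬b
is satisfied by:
  {b: False}


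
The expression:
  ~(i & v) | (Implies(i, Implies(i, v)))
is always true.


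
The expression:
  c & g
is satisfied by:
  {c: True, g: True}


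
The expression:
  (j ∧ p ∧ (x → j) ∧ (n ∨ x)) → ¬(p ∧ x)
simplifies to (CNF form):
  ¬j ∨ ¬p ∨ ¬x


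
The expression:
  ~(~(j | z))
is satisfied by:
  {z: True, j: True}
  {z: True, j: False}
  {j: True, z: False}


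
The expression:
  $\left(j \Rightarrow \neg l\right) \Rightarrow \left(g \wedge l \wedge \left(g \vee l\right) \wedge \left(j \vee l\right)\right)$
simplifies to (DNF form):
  $\left(g \wedge l\right) \vee \left(j \wedge l\right)$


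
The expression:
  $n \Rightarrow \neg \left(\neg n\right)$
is always true.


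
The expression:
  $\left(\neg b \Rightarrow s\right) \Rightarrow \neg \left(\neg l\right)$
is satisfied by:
  {l: True, s: False, b: False}
  {b: True, l: True, s: False}
  {l: True, s: True, b: False}
  {b: True, l: True, s: True}
  {b: False, s: False, l: False}


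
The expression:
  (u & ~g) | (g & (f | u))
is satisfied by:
  {g: True, u: True, f: True}
  {g: True, u: True, f: False}
  {u: True, f: True, g: False}
  {u: True, f: False, g: False}
  {g: True, f: True, u: False}


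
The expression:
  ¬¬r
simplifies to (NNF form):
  r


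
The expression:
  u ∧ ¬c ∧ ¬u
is never true.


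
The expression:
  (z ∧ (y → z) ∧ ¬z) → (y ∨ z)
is always true.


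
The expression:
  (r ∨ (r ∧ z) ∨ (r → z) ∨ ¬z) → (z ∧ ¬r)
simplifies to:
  z ∧ ¬r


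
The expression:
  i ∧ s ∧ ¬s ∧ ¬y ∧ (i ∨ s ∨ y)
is never true.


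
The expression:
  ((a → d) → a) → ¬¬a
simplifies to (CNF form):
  True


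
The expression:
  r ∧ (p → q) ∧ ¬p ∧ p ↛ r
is never true.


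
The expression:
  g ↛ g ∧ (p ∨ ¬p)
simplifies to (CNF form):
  False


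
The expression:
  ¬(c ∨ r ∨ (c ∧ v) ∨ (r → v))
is never true.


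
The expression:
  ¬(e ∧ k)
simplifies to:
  ¬e ∨ ¬k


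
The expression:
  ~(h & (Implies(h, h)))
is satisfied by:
  {h: False}


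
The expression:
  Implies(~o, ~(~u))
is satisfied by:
  {o: True, u: True}
  {o: True, u: False}
  {u: True, o: False}


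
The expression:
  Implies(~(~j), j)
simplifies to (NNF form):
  True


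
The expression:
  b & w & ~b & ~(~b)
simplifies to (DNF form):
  False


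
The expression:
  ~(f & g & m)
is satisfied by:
  {g: False, m: False, f: False}
  {f: True, g: False, m: False}
  {m: True, g: False, f: False}
  {f: True, m: True, g: False}
  {g: True, f: False, m: False}
  {f: True, g: True, m: False}
  {m: True, g: True, f: False}


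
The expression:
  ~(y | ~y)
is never true.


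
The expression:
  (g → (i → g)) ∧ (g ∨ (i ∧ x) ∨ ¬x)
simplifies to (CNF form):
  g ∨ i ∨ ¬x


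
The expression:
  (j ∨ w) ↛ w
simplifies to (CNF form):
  j ∧ ¬w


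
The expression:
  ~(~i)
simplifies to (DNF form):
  i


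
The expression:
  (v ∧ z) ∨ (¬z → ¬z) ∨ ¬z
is always true.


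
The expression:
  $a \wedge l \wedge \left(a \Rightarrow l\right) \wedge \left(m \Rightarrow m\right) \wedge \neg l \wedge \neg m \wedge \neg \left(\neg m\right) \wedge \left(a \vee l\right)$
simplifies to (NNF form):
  $\text{False}$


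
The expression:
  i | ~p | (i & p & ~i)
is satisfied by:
  {i: True, p: False}
  {p: False, i: False}
  {p: True, i: True}


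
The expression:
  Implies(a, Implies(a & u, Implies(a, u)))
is always true.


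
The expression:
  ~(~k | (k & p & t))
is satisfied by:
  {k: True, p: False, t: False}
  {t: True, k: True, p: False}
  {p: True, k: True, t: False}


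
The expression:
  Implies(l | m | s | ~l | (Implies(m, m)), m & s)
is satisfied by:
  {m: True, s: True}


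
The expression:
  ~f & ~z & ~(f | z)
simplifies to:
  ~f & ~z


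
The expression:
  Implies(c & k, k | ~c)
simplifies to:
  True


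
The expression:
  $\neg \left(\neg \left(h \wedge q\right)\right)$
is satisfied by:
  {h: True, q: True}


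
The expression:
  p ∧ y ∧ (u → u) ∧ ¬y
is never true.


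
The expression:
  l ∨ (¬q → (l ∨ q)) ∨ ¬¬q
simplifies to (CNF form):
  l ∨ q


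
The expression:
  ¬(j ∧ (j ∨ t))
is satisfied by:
  {j: False}


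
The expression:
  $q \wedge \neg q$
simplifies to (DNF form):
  $\text{False}$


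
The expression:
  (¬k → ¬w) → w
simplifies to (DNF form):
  w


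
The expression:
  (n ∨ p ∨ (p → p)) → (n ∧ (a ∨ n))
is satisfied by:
  {n: True}


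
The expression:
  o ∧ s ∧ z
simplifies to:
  o ∧ s ∧ z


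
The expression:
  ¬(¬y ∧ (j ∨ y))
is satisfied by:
  {y: True, j: False}
  {j: False, y: False}
  {j: True, y: True}


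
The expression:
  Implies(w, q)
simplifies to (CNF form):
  q | ~w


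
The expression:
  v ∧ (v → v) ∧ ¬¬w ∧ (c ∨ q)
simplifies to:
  v ∧ w ∧ (c ∨ q)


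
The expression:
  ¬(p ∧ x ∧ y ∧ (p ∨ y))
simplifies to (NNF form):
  ¬p ∨ ¬x ∨ ¬y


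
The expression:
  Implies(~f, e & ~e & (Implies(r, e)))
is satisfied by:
  {f: True}


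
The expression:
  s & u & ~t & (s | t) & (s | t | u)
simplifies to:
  s & u & ~t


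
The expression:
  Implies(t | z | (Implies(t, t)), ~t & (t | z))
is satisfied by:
  {z: True, t: False}


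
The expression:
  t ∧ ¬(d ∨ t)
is never true.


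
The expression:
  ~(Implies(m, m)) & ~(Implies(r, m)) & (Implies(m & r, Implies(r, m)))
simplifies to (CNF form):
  False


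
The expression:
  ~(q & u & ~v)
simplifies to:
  v | ~q | ~u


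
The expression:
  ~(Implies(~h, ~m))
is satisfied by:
  {m: True, h: False}


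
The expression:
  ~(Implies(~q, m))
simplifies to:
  ~m & ~q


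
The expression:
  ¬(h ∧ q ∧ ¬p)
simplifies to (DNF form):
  p ∨ ¬h ∨ ¬q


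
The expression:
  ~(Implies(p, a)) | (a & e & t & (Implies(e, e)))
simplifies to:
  (a | p) & (e | ~a) & (t | ~a)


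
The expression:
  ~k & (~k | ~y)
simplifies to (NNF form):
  ~k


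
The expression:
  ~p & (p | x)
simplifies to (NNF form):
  x & ~p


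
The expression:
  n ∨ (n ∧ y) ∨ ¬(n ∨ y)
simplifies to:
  n ∨ ¬y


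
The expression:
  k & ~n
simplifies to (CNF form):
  k & ~n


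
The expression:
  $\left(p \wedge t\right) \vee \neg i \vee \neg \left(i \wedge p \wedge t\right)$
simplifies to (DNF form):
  $\text{True}$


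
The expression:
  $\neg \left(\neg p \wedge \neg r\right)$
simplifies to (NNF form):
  $p \vee r$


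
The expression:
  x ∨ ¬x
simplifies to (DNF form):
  True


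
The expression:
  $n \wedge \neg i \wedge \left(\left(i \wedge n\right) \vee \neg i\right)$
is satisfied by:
  {n: True, i: False}


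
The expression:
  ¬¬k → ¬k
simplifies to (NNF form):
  ¬k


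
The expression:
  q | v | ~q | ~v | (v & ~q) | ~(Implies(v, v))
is always true.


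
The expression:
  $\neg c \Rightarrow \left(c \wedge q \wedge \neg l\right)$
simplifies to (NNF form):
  $c$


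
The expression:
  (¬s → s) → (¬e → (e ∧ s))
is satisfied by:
  {e: True, s: False}
  {s: False, e: False}
  {s: True, e: True}


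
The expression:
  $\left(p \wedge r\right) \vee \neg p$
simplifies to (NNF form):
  $r \vee \neg p$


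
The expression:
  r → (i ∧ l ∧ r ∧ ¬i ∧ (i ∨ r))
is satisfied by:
  {r: False}


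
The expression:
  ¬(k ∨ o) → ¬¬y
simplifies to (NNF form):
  k ∨ o ∨ y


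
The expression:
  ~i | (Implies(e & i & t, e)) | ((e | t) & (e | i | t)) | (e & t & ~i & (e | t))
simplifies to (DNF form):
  True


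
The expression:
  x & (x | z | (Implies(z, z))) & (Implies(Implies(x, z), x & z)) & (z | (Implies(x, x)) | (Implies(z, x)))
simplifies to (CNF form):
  x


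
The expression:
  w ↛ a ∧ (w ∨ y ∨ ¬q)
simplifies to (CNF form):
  w ∧ ¬a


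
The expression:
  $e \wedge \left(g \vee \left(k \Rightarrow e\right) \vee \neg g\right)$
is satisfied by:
  {e: True}


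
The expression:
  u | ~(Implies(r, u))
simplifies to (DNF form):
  r | u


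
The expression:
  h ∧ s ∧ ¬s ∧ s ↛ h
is never true.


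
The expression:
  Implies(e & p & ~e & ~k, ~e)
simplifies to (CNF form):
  True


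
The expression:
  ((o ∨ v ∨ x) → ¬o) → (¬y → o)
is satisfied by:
  {y: True, o: True}
  {y: True, o: False}
  {o: True, y: False}


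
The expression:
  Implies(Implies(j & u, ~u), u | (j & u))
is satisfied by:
  {u: True}


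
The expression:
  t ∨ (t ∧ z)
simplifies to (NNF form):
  t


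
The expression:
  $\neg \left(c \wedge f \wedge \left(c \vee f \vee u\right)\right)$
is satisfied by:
  {c: False, f: False}
  {f: True, c: False}
  {c: True, f: False}


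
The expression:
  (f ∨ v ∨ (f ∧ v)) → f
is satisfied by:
  {f: True, v: False}
  {v: False, f: False}
  {v: True, f: True}


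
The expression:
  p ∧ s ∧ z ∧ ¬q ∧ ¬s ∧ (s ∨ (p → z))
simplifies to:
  False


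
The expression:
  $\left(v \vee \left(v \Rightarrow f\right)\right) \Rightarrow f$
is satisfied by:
  {f: True}


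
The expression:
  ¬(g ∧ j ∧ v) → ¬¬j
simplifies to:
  j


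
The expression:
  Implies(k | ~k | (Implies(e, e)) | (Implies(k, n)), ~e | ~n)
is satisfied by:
  {e: False, n: False}
  {n: True, e: False}
  {e: True, n: False}


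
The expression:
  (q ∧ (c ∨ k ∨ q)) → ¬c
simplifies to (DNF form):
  ¬c ∨ ¬q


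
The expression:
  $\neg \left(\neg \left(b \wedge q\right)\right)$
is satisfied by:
  {b: True, q: True}


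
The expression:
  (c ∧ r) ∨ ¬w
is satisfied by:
  {r: True, c: True, w: False}
  {r: True, c: False, w: False}
  {c: True, r: False, w: False}
  {r: False, c: False, w: False}
  {r: True, w: True, c: True}


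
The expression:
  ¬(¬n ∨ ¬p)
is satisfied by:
  {p: True, n: True}


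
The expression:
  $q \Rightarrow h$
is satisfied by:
  {h: True, q: False}
  {q: False, h: False}
  {q: True, h: True}


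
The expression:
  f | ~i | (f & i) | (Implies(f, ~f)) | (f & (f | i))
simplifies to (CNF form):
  True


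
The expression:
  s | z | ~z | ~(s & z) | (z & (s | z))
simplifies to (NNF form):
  True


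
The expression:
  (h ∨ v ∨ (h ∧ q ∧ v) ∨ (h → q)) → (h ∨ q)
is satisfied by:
  {q: True, h: True}
  {q: True, h: False}
  {h: True, q: False}


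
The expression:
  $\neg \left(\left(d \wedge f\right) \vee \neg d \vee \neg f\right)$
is never true.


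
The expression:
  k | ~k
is always true.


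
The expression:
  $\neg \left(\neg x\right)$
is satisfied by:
  {x: True}


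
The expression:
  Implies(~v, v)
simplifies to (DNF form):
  v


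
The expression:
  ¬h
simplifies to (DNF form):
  ¬h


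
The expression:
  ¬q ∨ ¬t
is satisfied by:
  {t: False, q: False}
  {q: True, t: False}
  {t: True, q: False}


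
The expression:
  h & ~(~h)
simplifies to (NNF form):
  h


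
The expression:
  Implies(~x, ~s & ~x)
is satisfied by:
  {x: True, s: False}
  {s: False, x: False}
  {s: True, x: True}


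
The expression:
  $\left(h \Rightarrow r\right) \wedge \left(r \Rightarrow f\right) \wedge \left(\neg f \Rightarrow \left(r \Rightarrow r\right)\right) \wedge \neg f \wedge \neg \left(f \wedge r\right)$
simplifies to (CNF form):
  $\neg f \wedge \neg h \wedge \neg r$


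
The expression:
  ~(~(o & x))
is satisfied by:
  {x: True, o: True}


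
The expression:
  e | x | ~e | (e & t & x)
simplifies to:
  True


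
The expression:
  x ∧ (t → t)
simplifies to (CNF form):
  x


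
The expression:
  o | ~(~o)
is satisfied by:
  {o: True}


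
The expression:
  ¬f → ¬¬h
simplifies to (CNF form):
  f ∨ h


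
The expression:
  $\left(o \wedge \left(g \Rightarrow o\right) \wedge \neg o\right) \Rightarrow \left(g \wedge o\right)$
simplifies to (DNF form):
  $\text{True}$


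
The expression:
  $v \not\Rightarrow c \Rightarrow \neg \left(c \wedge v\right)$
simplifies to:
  $\text{True}$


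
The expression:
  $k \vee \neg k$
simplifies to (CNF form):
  $\text{True}$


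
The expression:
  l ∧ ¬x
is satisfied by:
  {l: True, x: False}


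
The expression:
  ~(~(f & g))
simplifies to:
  f & g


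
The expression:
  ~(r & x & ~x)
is always true.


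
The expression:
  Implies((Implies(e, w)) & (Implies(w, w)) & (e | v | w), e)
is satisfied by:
  {e: True, w: False, v: False}
  {e: True, v: True, w: False}
  {e: True, w: True, v: False}
  {e: True, v: True, w: True}
  {v: False, w: False, e: False}


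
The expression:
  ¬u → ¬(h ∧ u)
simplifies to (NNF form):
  True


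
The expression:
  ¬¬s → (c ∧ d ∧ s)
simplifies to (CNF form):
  (c ∨ ¬s) ∧ (d ∨ ¬s)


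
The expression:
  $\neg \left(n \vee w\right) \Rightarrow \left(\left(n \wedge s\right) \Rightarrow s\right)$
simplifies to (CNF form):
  $\text{True}$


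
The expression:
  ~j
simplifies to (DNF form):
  ~j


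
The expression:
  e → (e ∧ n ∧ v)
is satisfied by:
  {n: True, v: True, e: False}
  {n: True, v: False, e: False}
  {v: True, n: False, e: False}
  {n: False, v: False, e: False}
  {n: True, e: True, v: True}


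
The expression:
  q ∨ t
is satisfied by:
  {t: True, q: True}
  {t: True, q: False}
  {q: True, t: False}


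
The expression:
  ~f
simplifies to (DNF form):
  ~f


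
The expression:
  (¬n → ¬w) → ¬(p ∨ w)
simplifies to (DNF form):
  (w ∧ ¬n) ∨ (¬p ∧ ¬w)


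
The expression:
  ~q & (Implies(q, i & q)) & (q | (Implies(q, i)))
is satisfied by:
  {q: False}


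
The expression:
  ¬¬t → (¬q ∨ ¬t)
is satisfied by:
  {t: False, q: False}
  {q: True, t: False}
  {t: True, q: False}


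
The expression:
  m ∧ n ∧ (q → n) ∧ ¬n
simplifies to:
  False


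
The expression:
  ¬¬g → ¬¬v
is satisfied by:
  {v: True, g: False}
  {g: False, v: False}
  {g: True, v: True}


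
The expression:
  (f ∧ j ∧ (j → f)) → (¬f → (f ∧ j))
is always true.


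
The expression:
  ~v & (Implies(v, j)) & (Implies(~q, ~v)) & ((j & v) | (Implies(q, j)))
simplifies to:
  ~v & (j | ~q)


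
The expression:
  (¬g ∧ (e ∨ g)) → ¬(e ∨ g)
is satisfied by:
  {g: True, e: False}
  {e: False, g: False}
  {e: True, g: True}


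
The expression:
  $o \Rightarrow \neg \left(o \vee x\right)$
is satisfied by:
  {o: False}


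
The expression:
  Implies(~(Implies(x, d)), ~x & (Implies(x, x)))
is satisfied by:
  {d: True, x: False}
  {x: False, d: False}
  {x: True, d: True}


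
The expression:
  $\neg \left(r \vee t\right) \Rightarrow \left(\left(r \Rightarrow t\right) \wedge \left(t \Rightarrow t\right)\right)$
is always true.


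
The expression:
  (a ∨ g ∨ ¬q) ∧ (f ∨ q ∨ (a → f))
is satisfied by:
  {f: True, g: True, q: False, a: False}
  {f: True, g: False, q: False, a: False}
  {g: True, a: False, f: False, q: False}
  {a: False, g: False, f: False, q: False}
  {a: True, f: True, g: True, q: False}
  {a: True, f: True, g: False, q: False}
  {q: True, f: True, g: True, a: False}
  {q: True, f: False, g: True, a: False}
  {a: True, q: True, f: True, g: True}
  {a: True, q: True, f: True, g: False}
  {a: True, q: True, g: True, f: False}
  {a: True, q: True, g: False, f: False}


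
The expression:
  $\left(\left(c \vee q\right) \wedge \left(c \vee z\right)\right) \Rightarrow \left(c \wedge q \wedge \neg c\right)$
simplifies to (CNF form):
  $\neg c \wedge \left(\neg q \vee \neg z\right)$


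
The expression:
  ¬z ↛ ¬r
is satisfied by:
  {r: True, z: False}


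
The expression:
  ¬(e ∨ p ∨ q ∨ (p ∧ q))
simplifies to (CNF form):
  ¬e ∧ ¬p ∧ ¬q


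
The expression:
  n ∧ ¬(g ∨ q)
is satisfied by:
  {n: True, q: False, g: False}


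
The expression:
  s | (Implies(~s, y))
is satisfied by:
  {y: True, s: True}
  {y: True, s: False}
  {s: True, y: False}


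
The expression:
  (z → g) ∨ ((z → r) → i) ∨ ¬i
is always true.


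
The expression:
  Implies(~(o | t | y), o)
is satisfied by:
  {y: True, t: True, o: True}
  {y: True, t: True, o: False}
  {y: True, o: True, t: False}
  {y: True, o: False, t: False}
  {t: True, o: True, y: False}
  {t: True, o: False, y: False}
  {o: True, t: False, y: False}


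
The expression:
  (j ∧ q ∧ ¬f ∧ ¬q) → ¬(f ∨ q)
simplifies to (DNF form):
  True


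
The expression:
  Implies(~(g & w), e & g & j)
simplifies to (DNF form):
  (g & w) | (e & g & j) | (e & g & w) | (g & j & w)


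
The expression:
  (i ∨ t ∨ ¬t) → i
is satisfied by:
  {i: True}


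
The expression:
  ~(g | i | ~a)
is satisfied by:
  {a: True, g: False, i: False}


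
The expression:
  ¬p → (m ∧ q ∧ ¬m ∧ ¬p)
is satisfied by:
  {p: True}


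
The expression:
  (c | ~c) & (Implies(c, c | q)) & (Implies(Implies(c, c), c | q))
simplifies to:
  c | q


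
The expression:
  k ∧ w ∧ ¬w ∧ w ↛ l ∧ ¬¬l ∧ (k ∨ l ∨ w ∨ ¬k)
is never true.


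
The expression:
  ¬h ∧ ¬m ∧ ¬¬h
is never true.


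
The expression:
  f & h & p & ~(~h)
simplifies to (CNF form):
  f & h & p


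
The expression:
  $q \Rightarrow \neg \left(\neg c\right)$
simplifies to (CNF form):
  $c \vee \neg q$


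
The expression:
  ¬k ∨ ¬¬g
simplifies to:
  g ∨ ¬k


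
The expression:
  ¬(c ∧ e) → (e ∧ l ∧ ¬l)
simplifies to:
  c ∧ e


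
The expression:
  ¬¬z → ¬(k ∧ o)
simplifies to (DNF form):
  ¬k ∨ ¬o ∨ ¬z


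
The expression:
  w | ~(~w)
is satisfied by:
  {w: True}


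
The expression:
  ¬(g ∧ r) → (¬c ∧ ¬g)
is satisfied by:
  {r: True, c: False, g: False}
  {c: False, g: False, r: False}
  {g: True, r: True, c: False}
  {g: True, c: True, r: True}


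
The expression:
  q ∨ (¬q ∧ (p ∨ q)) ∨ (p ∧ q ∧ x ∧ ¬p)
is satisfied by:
  {q: True, p: True}
  {q: True, p: False}
  {p: True, q: False}


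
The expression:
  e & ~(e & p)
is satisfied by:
  {e: True, p: False}


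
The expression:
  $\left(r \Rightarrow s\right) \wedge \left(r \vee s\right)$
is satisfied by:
  {s: True}


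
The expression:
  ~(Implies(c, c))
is never true.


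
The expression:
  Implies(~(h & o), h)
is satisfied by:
  {h: True}


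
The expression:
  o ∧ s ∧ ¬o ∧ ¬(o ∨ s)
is never true.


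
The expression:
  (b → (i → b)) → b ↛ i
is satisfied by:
  {b: True, i: False}


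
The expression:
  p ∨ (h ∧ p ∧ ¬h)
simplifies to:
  p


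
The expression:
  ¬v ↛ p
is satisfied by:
  {p: True, v: False}
  {v: False, p: False}
  {v: True, p: True}


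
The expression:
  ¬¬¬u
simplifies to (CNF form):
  ¬u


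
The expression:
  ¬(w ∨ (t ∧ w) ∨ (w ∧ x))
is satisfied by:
  {w: False}


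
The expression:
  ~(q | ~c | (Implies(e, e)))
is never true.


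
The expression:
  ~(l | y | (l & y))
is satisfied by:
  {y: False, l: False}


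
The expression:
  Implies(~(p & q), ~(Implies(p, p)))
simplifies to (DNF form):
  p & q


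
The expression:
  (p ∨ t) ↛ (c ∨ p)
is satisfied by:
  {t: True, c: False, p: False}


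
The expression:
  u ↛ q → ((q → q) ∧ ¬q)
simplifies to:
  True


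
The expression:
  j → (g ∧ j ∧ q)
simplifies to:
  (g ∧ q) ∨ ¬j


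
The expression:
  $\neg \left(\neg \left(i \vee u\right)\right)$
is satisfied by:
  {i: True, u: True}
  {i: True, u: False}
  {u: True, i: False}


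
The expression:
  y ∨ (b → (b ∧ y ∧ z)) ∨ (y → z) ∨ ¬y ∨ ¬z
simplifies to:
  True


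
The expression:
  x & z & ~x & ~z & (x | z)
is never true.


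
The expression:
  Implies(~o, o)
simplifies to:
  o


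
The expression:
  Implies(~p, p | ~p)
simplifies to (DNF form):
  True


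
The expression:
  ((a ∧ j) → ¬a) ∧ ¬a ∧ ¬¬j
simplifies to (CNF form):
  j ∧ ¬a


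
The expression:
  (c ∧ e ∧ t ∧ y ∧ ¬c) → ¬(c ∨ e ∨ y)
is always true.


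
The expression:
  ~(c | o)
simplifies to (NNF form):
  ~c & ~o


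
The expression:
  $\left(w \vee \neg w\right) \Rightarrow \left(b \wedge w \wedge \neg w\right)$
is never true.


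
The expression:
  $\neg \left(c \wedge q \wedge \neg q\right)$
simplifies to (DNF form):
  $\text{True}$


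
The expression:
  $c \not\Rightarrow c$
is never true.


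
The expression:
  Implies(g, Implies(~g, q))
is always true.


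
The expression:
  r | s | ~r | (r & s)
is always true.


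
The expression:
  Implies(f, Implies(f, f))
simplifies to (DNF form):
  True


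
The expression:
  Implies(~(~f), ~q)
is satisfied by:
  {q: False, f: False}
  {f: True, q: False}
  {q: True, f: False}


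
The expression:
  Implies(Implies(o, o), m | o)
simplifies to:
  m | o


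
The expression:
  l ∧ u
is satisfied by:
  {u: True, l: True}


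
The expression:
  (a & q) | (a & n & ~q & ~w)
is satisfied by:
  {a: True, q: True, n: True, w: False}
  {a: True, q: True, n: False, w: False}
  {a: True, q: True, w: True, n: True}
  {a: True, q: True, w: True, n: False}
  {a: True, n: True, w: False, q: False}


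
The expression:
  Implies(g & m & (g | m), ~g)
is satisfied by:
  {g: False, m: False}
  {m: True, g: False}
  {g: True, m: False}


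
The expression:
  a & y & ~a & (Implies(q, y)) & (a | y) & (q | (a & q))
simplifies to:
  False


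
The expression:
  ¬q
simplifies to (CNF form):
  ¬q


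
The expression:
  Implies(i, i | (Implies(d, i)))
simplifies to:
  True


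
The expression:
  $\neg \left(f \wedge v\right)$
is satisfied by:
  {v: False, f: False}
  {f: True, v: False}
  {v: True, f: False}


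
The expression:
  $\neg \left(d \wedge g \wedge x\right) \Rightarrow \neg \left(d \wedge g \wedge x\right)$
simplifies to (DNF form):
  $\text{True}$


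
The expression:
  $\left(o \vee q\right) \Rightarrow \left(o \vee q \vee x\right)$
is always true.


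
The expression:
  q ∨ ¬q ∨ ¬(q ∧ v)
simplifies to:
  True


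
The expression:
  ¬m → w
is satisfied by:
  {m: True, w: True}
  {m: True, w: False}
  {w: True, m: False}


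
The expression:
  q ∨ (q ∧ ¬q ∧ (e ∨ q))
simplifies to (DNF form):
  q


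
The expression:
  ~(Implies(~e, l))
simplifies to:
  ~e & ~l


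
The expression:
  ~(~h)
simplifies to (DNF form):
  h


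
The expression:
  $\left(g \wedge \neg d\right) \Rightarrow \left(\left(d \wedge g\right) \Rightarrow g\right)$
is always true.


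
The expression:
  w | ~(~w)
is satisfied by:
  {w: True}


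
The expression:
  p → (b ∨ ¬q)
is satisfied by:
  {b: True, p: False, q: False}
  {p: False, q: False, b: False}
  {b: True, q: True, p: False}
  {q: True, p: False, b: False}
  {b: True, p: True, q: False}
  {p: True, b: False, q: False}
  {b: True, q: True, p: True}


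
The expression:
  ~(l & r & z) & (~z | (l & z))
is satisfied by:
  {l: True, r: False, z: False}
  {r: False, z: False, l: False}
  {l: True, r: True, z: False}
  {r: True, l: False, z: False}
  {z: True, l: True, r: False}


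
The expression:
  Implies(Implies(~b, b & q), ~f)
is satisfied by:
  {b: False, f: False}
  {f: True, b: False}
  {b: True, f: False}


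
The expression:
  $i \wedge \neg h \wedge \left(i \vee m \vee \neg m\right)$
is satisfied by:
  {i: True, h: False}


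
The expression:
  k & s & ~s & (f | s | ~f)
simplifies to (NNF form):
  False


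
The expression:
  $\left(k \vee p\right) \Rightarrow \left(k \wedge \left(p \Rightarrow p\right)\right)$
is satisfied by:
  {k: True, p: False}
  {p: False, k: False}
  {p: True, k: True}


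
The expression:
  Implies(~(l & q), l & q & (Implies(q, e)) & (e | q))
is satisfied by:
  {q: True, l: True}


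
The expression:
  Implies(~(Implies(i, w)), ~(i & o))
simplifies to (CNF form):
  w | ~i | ~o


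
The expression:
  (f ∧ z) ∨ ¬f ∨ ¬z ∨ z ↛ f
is always true.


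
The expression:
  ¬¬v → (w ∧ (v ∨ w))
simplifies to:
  w ∨ ¬v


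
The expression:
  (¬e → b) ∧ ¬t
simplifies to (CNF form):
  ¬t ∧ (b ∨ e)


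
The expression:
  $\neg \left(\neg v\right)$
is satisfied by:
  {v: True}


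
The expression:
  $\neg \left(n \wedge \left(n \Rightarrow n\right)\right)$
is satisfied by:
  {n: False}


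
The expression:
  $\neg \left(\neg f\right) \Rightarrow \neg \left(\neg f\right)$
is always true.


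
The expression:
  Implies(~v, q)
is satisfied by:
  {q: True, v: True}
  {q: True, v: False}
  {v: True, q: False}


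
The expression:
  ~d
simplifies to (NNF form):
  ~d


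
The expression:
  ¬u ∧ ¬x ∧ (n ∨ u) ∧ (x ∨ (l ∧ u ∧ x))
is never true.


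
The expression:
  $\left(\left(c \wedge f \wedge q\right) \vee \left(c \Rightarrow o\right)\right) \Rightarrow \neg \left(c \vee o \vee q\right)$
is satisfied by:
  {c: True, o: False, q: False, f: False}
  {c: False, o: False, q: False, f: False}
  {f: True, c: True, o: False, q: False}
  {f: True, c: False, o: False, q: False}
  {q: True, c: True, o: False, f: False}


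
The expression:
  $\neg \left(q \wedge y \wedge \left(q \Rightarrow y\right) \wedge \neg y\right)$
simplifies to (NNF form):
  $\text{True}$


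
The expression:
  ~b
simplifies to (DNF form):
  ~b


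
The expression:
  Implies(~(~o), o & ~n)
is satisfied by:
  {o: False, n: False}
  {n: True, o: False}
  {o: True, n: False}


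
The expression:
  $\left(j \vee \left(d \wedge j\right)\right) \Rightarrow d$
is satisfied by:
  {d: True, j: False}
  {j: False, d: False}
  {j: True, d: True}


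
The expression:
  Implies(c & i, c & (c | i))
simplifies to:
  True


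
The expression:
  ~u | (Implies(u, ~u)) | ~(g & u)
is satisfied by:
  {g: False, u: False}
  {u: True, g: False}
  {g: True, u: False}


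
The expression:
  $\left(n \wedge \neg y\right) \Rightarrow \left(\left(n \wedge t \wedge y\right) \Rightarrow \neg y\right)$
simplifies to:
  $\text{True}$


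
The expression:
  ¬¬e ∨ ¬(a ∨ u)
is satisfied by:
  {e: True, a: False, u: False}
  {e: True, u: True, a: False}
  {e: True, a: True, u: False}
  {e: True, u: True, a: True}
  {u: False, a: False, e: False}


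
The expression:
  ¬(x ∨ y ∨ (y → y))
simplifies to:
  False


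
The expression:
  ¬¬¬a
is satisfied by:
  {a: False}


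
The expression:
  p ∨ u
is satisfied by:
  {u: True, p: True}
  {u: True, p: False}
  {p: True, u: False}


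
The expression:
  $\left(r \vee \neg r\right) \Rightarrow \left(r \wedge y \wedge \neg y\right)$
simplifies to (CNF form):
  $\text{False}$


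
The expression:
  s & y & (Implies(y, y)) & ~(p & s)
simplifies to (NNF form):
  s & y & ~p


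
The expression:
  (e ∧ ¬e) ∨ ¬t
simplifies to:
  ¬t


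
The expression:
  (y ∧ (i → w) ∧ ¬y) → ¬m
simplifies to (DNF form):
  True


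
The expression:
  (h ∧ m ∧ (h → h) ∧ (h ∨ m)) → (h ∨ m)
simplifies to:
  True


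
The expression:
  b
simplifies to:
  b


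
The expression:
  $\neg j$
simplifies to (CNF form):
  $\neg j$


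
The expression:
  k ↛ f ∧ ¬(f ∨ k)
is never true.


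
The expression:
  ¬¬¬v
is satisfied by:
  {v: False}


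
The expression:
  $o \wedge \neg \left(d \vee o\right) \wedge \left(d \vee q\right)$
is never true.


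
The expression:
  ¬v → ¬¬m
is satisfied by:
  {m: True, v: True}
  {m: True, v: False}
  {v: True, m: False}


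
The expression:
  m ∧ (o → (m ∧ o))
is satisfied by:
  {m: True}


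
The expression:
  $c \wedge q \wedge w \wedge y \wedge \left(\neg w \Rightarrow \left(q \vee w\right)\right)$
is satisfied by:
  {c: True, w: True, y: True, q: True}


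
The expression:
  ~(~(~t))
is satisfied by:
  {t: False}


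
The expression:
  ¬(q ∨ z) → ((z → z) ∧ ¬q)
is always true.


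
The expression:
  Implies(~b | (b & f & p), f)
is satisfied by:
  {b: True, f: True}
  {b: True, f: False}
  {f: True, b: False}


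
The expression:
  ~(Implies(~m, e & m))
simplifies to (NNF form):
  ~m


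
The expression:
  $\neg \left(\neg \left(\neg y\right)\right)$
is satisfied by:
  {y: False}


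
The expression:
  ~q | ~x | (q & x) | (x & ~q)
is always true.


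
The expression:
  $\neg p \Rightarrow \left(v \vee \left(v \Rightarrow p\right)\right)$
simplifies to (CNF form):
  $\text{True}$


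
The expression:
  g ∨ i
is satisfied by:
  {i: True, g: True}
  {i: True, g: False}
  {g: True, i: False}


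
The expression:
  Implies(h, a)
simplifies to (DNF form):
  a | ~h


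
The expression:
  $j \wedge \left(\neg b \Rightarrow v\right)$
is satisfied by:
  {b: True, v: True, j: True}
  {b: True, j: True, v: False}
  {v: True, j: True, b: False}


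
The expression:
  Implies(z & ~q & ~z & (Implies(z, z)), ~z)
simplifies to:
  True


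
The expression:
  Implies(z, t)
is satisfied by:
  {t: True, z: False}
  {z: False, t: False}
  {z: True, t: True}


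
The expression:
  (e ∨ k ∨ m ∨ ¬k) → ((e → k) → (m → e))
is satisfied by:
  {e: True, m: False}
  {m: False, e: False}
  {m: True, e: True}


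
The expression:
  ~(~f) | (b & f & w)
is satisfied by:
  {f: True}


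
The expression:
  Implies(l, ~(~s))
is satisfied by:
  {s: True, l: False}
  {l: False, s: False}
  {l: True, s: True}


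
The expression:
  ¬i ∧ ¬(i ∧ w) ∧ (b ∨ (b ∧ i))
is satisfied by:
  {b: True, i: False}


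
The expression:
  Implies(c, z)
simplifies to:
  z | ~c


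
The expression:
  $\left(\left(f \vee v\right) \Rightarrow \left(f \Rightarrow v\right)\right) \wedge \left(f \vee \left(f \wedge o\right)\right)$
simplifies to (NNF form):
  $f \wedge v$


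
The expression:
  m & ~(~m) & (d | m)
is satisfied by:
  {m: True}


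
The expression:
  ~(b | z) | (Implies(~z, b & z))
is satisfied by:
  {z: True, b: False}
  {b: False, z: False}
  {b: True, z: True}


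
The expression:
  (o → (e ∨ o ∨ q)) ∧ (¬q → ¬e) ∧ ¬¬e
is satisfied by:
  {e: True, q: True}


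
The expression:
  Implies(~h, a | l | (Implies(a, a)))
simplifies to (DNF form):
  True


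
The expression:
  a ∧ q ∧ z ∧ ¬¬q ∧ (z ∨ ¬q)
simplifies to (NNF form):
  a ∧ q ∧ z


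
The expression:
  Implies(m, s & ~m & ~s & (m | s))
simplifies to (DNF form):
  ~m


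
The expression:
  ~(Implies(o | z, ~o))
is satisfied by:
  {o: True}


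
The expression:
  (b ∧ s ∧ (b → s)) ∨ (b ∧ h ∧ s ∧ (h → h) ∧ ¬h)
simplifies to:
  b ∧ s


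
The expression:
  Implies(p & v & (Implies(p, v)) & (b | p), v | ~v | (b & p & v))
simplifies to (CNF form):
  True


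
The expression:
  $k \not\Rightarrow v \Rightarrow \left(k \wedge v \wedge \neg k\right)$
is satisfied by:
  {v: True, k: False}
  {k: False, v: False}
  {k: True, v: True}


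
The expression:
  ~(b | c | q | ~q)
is never true.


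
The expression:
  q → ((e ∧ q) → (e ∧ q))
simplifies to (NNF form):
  True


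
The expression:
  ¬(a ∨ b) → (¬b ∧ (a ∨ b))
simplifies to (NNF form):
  a ∨ b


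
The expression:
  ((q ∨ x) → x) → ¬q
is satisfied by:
  {q: False, x: False}
  {x: True, q: False}
  {q: True, x: False}


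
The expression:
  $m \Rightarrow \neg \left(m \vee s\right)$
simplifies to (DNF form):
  $\neg m$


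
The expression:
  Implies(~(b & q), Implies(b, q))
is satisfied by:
  {q: True, b: False}
  {b: False, q: False}
  {b: True, q: True}


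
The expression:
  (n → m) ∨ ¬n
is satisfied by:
  {m: True, n: False}
  {n: False, m: False}
  {n: True, m: True}


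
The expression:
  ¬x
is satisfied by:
  {x: False}


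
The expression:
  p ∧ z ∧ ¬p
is never true.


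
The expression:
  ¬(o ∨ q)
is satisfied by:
  {q: False, o: False}


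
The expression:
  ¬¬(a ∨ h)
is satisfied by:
  {a: True, h: True}
  {a: True, h: False}
  {h: True, a: False}


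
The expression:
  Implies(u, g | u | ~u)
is always true.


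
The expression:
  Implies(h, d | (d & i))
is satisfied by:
  {d: True, h: False}
  {h: False, d: False}
  {h: True, d: True}


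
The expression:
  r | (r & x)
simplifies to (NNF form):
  r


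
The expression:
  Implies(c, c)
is always true.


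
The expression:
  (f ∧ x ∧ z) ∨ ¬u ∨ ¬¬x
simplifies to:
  x ∨ ¬u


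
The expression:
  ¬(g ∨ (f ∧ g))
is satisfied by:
  {g: False}


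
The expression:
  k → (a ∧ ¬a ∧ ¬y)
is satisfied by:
  {k: False}


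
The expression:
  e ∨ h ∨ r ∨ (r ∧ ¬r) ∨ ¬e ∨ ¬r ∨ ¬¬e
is always true.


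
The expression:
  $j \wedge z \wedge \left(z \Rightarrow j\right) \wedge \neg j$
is never true.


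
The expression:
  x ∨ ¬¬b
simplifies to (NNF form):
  b ∨ x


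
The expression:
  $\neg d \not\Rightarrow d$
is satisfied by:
  {d: False}


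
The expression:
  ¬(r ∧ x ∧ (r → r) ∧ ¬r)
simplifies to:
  True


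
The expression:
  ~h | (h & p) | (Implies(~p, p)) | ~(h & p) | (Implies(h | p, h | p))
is always true.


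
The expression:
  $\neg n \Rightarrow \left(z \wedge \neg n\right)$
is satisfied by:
  {n: True, z: True}
  {n: True, z: False}
  {z: True, n: False}


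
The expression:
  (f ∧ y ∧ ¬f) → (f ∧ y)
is always true.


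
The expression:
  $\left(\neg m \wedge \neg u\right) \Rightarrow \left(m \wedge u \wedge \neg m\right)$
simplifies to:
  $m \vee u$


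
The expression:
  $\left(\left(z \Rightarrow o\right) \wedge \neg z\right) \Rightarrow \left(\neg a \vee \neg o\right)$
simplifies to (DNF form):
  $z \vee \neg a \vee \neg o$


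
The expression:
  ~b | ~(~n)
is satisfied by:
  {n: True, b: False}
  {b: False, n: False}
  {b: True, n: True}


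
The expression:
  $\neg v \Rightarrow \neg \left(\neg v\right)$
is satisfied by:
  {v: True}


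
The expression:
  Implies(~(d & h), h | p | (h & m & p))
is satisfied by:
  {p: True, h: True}
  {p: True, h: False}
  {h: True, p: False}


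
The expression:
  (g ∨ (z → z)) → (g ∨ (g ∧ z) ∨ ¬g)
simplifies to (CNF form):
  True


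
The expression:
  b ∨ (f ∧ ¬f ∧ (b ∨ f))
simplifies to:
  b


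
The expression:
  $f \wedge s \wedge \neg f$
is never true.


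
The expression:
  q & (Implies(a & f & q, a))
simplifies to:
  q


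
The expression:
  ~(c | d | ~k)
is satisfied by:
  {k: True, d: False, c: False}


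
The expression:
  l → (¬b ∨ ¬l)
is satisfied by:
  {l: False, b: False}
  {b: True, l: False}
  {l: True, b: False}


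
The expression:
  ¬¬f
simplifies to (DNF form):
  f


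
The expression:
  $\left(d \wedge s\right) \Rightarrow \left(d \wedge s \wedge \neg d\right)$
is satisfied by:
  {s: False, d: False}
  {d: True, s: False}
  {s: True, d: False}


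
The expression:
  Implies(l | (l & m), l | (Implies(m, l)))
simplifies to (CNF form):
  True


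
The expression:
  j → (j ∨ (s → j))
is always true.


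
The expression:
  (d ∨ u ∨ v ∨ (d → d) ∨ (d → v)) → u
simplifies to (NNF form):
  u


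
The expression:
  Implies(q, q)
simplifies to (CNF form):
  True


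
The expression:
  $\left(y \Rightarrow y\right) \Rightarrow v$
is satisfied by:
  {v: True}


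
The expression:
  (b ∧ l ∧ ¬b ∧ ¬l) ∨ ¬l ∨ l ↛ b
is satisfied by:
  {l: False, b: False}
  {b: True, l: False}
  {l: True, b: False}


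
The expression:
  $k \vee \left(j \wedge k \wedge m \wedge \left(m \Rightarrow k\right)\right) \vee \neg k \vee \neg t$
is always true.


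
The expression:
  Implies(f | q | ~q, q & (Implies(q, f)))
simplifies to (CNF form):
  f & q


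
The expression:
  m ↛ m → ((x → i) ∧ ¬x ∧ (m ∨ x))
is always true.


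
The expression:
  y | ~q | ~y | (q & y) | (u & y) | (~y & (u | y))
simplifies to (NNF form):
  True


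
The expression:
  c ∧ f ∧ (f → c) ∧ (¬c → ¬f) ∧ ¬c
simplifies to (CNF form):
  False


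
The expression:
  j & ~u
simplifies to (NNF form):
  j & ~u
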